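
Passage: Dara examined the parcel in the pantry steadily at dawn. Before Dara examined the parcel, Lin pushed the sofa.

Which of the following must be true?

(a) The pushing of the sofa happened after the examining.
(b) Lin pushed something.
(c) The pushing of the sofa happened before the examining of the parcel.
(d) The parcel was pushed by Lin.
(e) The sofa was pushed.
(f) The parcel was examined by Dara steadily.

(a) Not entailed — the narrative places the pushing before the examining, not after.
(b) Entailed — every conjunct here is already in the original pushing event.
(c) Entailed — the narrative places the pushing before the examining.
(d) Not entailed — Lin pushed the sofa, not the parcel; the parcel belongs to the examining event.
(e) Entailed — this follows by dropping conjuncts from the pushing event's description.
(f) Entailed — dropping 'at dawn', 'in the pantry' leaves a sub-description the original still satisfies.

(b), (c), (e), (f)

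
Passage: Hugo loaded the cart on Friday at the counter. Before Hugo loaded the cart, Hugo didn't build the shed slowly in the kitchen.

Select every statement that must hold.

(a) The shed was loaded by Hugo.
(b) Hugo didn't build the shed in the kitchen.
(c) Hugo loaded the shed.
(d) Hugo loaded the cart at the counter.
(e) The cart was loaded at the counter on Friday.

(d), (e)

(a) Not entailed — Hugo loaded the cart, not the shed; the shed belongs to the building event.
(b) Not entailed — dropping 'slowly' under negation is not valid — the original leaves open that Hugo built the shed some other way.
(c) Not entailed — Hugo loaded the cart, not the shed; the shed belongs to the building event.
(d) Entailed — dropping 'on Friday' leaves a sub-description the original still satisfies.
(e) Entailed — this follows by dropping conjuncts from the loading event's description.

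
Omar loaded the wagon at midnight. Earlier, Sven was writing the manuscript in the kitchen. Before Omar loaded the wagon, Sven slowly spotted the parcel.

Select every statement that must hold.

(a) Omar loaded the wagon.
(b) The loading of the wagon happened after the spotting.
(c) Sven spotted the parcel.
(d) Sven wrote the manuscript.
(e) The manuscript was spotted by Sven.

(a), (b), (c)

(a) Entailed — this follows by dropping conjuncts from the loading event's description.
(b) Entailed — the narrative places the spotting before the loading.
(c) Entailed — this follows by dropping conjuncts from the spotting event's description.
(d) Not entailed — 'was writing' is progressive on an accomplishment; it does not entail the completed 'wrote'.
(e) Not entailed — Sven spotted the parcel, not the manuscript; the manuscript belongs to the writing event.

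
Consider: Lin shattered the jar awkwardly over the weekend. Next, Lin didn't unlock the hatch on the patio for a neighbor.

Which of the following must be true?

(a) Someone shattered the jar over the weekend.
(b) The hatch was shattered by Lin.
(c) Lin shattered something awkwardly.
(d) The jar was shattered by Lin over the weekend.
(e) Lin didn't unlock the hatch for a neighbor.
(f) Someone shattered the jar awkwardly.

(a), (c), (d), (f)

(a) Entailed — every conjunct here is already in the original shattering event.
(b) Not entailed — Lin shattered the jar, not the hatch; the hatch belongs to the unlocking event.
(c) Entailed — every conjunct here is already in the original shattering event.
(d) Entailed — dropping 'awkwardly' leaves a sub-description the original still satisfies.
(e) Not entailed — dropping 'on the patio' under negation is not valid — the original leaves open that Lin unlocked the hatch some other way.
(f) Entailed — this follows by dropping conjuncts from the shattering event's description.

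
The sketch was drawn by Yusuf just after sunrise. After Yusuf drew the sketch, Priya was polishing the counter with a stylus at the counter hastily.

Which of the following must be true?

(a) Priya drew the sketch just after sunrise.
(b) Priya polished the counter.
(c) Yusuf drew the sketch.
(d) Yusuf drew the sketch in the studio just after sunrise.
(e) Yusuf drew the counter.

(a) Not entailed — the passage has Yusuf drawing the sketch, not Priya.
(b) Entailed — 'polish' is an activity; 'was polishing' entails that some polishing happened, so 'polished' holds.
(c) Entailed — dropping 'just after sunrise' leaves a sub-description the original still satisfies.
(d) Not entailed — 'in the studio' adds information not in the original event.
(e) Not entailed — Yusuf drew the sketch, not the counter; the counter belongs to the polishing event.

(b), (c)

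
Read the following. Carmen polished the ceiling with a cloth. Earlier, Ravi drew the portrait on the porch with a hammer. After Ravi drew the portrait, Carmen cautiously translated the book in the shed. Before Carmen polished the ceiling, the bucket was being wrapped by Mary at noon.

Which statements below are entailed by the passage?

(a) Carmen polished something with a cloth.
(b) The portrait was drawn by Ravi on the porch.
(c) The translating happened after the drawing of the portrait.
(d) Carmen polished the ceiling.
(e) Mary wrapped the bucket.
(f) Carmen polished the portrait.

(a), (b), (c), (d)

(a) Entailed — the original entails any weakening of itself; this just generalizes the patient.
(b) Entailed — dropping 'with a hammer' leaves a sub-description the original still satisfies.
(c) Entailed — the narrative places the drawing before the translating.
(d) Entailed — the original entails any weakening of itself; this just drops 'with a cloth'.
(e) Not entailed — 'was wrapping' is progressive on an accomplishment; it does not entail the completed 'wrapped'.
(f) Not entailed — Carmen polished the ceiling, not the portrait; the portrait belongs to the drawing event.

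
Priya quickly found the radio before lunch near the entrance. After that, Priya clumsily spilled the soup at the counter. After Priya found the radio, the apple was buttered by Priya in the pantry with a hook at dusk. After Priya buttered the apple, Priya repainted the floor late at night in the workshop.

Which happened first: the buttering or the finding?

the finding

The connectives place the finding before the buttering.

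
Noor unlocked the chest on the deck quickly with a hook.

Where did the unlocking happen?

on the deck

'on the deck' marks the location of the unlocking event.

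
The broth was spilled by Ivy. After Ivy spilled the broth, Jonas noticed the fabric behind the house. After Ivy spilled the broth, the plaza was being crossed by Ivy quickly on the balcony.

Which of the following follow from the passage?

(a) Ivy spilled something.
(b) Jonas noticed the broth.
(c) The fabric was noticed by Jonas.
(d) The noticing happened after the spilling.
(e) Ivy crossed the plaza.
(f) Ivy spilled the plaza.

(a) Entailed — this follows by dropping conjuncts from the spilling event's description.
(b) Not entailed — Jonas noticed the fabric, not the broth; the broth belongs to the spilling event.
(c) Entailed — the original entails any weakening of itself; this just drops 'behind the house'.
(d) Entailed — the narrative places the spilling before the noticing.
(e) Not entailed — 'was crossing' is progressive on an accomplishment; it does not entail the completed 'crossed'.
(f) Not entailed — Ivy spilled the broth, not the plaza; the plaza belongs to the crossing event.

(a), (c), (d)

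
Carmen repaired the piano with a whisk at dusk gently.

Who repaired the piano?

'Carmen' marks the agent of the repairing event.

Carmen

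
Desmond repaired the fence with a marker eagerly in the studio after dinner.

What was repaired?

'the fence' marks the patient of the repairing event.

the fence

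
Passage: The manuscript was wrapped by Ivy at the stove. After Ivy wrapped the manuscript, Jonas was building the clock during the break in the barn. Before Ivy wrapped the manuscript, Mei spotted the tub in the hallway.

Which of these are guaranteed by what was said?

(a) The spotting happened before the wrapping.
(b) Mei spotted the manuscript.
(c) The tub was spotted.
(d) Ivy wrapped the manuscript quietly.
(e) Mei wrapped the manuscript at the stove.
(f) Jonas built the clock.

(a) Entailed — the narrative places the spotting before the wrapping.
(b) Not entailed — Mei spotted the tub, not the manuscript; the manuscript belongs to the wrapping event.
(c) Entailed — dropping 'in the hallway' and generalizing the agent leaves a sub-description the original still satisfies.
(d) Not entailed — 'quietly' adds information not in the original event.
(e) Not entailed — the passage has Ivy wrapping the manuscript, not Mei.
(f) Not entailed — 'was building' is progressive on an accomplishment; it does not entail the completed 'built'.

(a), (c)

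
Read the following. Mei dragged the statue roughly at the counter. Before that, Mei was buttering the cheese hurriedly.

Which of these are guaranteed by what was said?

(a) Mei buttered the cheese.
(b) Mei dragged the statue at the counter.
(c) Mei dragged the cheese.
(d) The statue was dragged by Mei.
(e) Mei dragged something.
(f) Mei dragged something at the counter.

(b), (d), (e), (f)

(a) Not entailed — 'was buttering' is progressive on an accomplishment; it does not entail the completed 'buttered'.
(b) Entailed — this follows by dropping conjuncts from the dragging event's description.
(c) Not entailed — Mei dragged the statue, not the cheese; the cheese belongs to the buttering event.
(d) Entailed — every conjunct here is already in the original dragging event.
(e) Entailed — this follows by dropping conjuncts from the dragging event's description.
(f) Entailed — this follows by dropping conjuncts from the dragging event's description.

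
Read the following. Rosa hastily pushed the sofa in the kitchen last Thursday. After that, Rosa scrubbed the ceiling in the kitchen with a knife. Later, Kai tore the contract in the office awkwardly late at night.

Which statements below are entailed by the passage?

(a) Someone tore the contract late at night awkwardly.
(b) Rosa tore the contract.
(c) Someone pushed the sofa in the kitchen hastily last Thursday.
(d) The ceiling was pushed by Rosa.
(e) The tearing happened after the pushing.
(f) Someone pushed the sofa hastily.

(a), (c), (e), (f)

(a) Entailed — dropping 'in the office' and generalizing the agent leaves a sub-description the original still satisfies.
(b) Not entailed — the passage has Kai tearing the contract, not Rosa.
(c) Entailed — the original entails any weakening of itself; this just generalizes the agent.
(d) Not entailed — Rosa pushed the sofa, not the ceiling; the ceiling belongs to the scrubbing event.
(e) Entailed — the narrative places the pushing before the tearing.
(f) Entailed — the original entails any weakening of itself; this just drops 'last Thursday', 'in the kitchen' and generalizes the agent.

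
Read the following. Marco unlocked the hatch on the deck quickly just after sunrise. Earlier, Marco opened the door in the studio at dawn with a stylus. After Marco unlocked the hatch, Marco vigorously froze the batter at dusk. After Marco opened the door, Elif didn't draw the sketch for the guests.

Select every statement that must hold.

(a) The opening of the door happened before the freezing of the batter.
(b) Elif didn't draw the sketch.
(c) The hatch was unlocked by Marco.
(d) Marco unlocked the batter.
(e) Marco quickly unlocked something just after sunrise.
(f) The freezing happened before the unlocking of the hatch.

(a), (c), (e)

(a) Entailed — the narrative places the opening before the freezing.
(b) Not entailed — dropping 'for the guests' under negation is not valid — the original leaves open that Elif drew the sketch some other way.
(c) Entailed — this follows by dropping conjuncts from the unlocking event's description.
(d) Not entailed — Marco unlocked the hatch, not the batter; the batter belongs to the freezing event.
(e) Entailed — every conjunct here is already in the original unlocking event.
(f) Not entailed — the narrative places the unlocking before the freezing, not after.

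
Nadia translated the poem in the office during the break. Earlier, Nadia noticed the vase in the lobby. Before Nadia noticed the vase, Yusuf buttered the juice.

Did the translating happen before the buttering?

no

The narrative orders the buttering before the translating.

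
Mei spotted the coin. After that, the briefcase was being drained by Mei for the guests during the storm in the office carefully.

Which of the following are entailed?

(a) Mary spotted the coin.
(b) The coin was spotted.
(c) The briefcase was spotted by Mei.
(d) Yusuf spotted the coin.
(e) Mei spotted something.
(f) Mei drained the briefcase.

(a) Not entailed — the passage has Mei spotting the coin, not Mary.
(b) Entailed — the original entails any weakening of itself; this just generalizes the agent.
(c) Not entailed — Mei spotted the coin, not the briefcase; the briefcase belongs to the draining event.
(d) Not entailed — the passage has Mei spotting the coin, not Yusuf.
(e) Entailed — the original entails any weakening of itself; this just generalizes the patient.
(f) Not entailed — 'was draining' is progressive on an accomplishment; it does not entail the completed 'drained'.

(b), (e)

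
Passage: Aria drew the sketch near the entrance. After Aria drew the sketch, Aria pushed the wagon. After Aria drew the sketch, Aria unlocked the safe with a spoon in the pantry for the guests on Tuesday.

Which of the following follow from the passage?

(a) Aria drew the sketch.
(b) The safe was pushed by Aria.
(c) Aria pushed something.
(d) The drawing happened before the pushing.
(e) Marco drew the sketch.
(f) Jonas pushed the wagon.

(a), (c), (d)

(a) Entailed — every conjunct here is already in the original drawing event.
(b) Not entailed — Aria pushed the wagon, not the safe; the safe belongs to the unlocking event.
(c) Entailed — generalizing the patient leaves a sub-description the original still satisfies.
(d) Entailed — the narrative places the drawing before the pushing.
(e) Not entailed — the passage has Aria drawing the sketch, not Marco.
(f) Not entailed — the passage has Aria pushing the wagon, not Jonas.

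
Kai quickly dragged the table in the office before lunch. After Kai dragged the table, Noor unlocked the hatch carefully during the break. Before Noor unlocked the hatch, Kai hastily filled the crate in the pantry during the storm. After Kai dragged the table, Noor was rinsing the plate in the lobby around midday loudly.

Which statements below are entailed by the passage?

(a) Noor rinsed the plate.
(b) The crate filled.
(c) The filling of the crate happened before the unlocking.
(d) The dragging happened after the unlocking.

(a), (b), (c)

(a) Entailed — 'rinse' is an activity; 'was rinsing' entails that some rinsing happened, so 'rinsed' holds.
(b) Entailed — 'Kai filled the crate' is causative; it entails the inchoative 'the crate filled'.
(c) Entailed — the narrative places the filling before the unlocking.
(d) Not entailed — the narrative places the dragging before the unlocking, not after.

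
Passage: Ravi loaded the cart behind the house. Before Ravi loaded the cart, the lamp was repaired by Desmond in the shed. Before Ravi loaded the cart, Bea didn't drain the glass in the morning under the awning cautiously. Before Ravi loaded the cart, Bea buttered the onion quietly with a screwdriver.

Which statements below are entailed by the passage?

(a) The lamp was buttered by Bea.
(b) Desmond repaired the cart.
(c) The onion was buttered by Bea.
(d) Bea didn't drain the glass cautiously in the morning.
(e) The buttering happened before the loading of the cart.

(a) Not entailed — Bea buttered the onion, not the lamp; the lamp belongs to the repairing event.
(b) Not entailed — Desmond repaired the lamp, not the cart; the cart belongs to the loading event.
(c) Entailed — this follows by dropping conjuncts from the buttering event's description.
(d) Not entailed — dropping 'under the awning' under negation is not valid — the original leaves open that Bea drained the glass some other way.
(e) Entailed — the narrative places the buttering before the loading.

(c), (e)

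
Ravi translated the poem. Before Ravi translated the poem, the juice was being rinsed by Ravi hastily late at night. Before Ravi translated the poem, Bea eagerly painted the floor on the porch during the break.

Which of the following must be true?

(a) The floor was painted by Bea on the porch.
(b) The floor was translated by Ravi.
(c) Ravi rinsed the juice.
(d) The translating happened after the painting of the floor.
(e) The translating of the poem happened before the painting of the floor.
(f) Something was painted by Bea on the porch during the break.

(a), (c), (d), (f)

(a) Entailed — the original entails any weakening of itself; this just drops 'during the break', 'eagerly'.
(b) Not entailed — Ravi translated the poem, not the floor; the floor belongs to the painting event.
(c) Entailed — 'rinse' is an activity; 'was rinsing' entails that some rinsing happened, so 'rinsed' holds.
(d) Entailed — the narrative places the painting before the translating.
(e) Not entailed — the narrative places the painting before the translating, not after.
(f) Entailed — the original entails any weakening of itself; this just drops 'eagerly' and generalizes the patient.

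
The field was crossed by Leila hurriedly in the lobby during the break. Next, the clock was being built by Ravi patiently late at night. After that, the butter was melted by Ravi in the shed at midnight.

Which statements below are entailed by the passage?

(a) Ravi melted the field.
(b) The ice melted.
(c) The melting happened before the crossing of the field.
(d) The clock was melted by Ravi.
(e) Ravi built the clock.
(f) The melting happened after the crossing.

(a) Not entailed — Ravi melted the butter, not the field; the field belongs to the crossing event.
(b) Not entailed — the butter is what melted, not the ice.
(c) Not entailed — the narrative places the crossing before the melting, not after.
(d) Not entailed — Ravi melted the butter, not the clock; the clock belongs to the building event.
(e) Not entailed — 'was building' is progressive on an accomplishment; it does not entail the completed 'built'.
(f) Entailed — the narrative places the crossing before the melting.

(f)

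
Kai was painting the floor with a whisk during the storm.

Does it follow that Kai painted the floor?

no

'was painting' is progressive; for an accomplishment like 'paint the floor', it doesn't entail completion.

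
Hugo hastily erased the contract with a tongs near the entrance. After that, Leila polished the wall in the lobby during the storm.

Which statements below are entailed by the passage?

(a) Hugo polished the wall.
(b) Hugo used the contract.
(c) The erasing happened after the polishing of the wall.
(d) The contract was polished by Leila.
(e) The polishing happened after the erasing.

(e)

(a) Not entailed — the passage has Leila polishing the wall, not Hugo.
(b) Not entailed — the contract is the patient, not an instrument — Hugo used a tongs.
(c) Not entailed — the narrative places the erasing before the polishing, not after.
(d) Not entailed — Leila polished the wall, not the contract; the contract belongs to the erasing event.
(e) Entailed — the narrative places the erasing before the polishing.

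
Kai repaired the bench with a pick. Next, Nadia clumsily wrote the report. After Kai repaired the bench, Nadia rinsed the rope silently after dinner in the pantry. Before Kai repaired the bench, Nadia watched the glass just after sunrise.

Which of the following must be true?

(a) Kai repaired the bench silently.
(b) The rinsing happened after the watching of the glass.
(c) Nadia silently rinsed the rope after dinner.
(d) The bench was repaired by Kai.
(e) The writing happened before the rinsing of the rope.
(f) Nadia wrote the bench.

(a) Not entailed — 'silently' adds information not in the original event.
(b) Entailed — the narrative places the watching before the rinsing.
(c) Entailed — dropping 'in the pantry' leaves a sub-description the original still satisfies.
(d) Entailed — the original entails any weakening of itself; this just drops 'with a pick'.
(e) Not entailed — the narrative doesn't order the writing relative to the rinsing.
(f) Not entailed — Nadia wrote the report, not the bench; the bench belongs to the repairing event.

(b), (c), (d)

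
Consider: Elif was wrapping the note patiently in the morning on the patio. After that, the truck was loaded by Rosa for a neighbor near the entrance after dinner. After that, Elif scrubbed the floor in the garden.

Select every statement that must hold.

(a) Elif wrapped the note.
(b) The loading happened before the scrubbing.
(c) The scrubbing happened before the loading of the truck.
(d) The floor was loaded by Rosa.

(a) Not entailed — 'was wrapping' is progressive on an accomplishment; it does not entail the completed 'wrapped'.
(b) Entailed — the narrative places the loading before the scrubbing.
(c) Not entailed — the narrative places the loading before the scrubbing, not after.
(d) Not entailed — Rosa loaded the truck, not the floor; the floor belongs to the scrubbing event.

(b)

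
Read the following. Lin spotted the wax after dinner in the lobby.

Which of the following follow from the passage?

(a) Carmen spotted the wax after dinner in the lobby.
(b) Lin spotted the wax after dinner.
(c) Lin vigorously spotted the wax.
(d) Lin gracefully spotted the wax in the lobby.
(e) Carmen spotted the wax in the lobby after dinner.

(b)

(a) Not entailed — the passage has Lin spotting the wax, not Carmen.
(b) Entailed — this follows by dropping conjuncts from the spotting event's description.
(c) Not entailed — 'vigorously' adds information not in the original event.
(d) Not entailed — 'gracefully' adds information not in the original event.
(e) Not entailed — the passage has Lin spotting the wax, not Carmen.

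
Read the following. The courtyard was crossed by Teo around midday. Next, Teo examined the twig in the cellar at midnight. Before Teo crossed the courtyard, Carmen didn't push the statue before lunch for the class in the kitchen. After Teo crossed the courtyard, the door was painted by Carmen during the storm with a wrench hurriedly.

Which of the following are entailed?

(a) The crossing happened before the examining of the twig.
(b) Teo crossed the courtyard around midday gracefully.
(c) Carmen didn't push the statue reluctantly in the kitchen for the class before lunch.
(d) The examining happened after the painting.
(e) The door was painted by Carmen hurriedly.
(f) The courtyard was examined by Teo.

(a), (c), (e)

(a) Entailed — the narrative places the crossing before the examining.
(b) Not entailed — 'gracefully' adds information not in the original event.
(c) Entailed — under negation, adding a further restriction is entailed: if no such pushing event occurred, none occurred reluctantly either.
(d) Not entailed — the narrative doesn't order the painting relative to the examining.
(e) Entailed — every conjunct here is already in the original painting event.
(f) Not entailed — Teo examined the twig, not the courtyard; the courtyard belongs to the crossing event.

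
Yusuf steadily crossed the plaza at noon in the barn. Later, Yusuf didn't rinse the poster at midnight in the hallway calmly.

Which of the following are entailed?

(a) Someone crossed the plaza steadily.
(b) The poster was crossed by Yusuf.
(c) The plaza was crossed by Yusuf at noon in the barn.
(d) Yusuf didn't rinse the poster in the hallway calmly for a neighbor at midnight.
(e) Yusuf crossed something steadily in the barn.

(a), (c), (d), (e)

(a) Entailed — this follows by dropping conjuncts from the crossing event's description.
(b) Not entailed — Yusuf crossed the plaza, not the poster; the poster belongs to the rinsing event.
(c) Entailed — this follows by dropping conjuncts from the crossing event's description.
(d) Entailed — under negation, adding a further restriction is entailed: if no such rinsing event occurred, none occurred for a neighbor either.
(e) Entailed — this follows by dropping conjuncts from the crossing event's description.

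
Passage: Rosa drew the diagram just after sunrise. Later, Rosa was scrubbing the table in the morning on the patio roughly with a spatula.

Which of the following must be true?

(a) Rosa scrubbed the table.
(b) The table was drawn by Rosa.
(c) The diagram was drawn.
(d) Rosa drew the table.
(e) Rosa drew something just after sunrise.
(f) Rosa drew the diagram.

(a) Entailed — 'scrub' is an activity; 'was scrubbing' entails that some scrubbing happened, so 'scrubbed' holds.
(b) Not entailed — Rosa drew the diagram, not the table; the table belongs to the scrubbing event.
(c) Entailed — every conjunct here is already in the original drawing event.
(d) Not entailed — Rosa drew the diagram, not the table; the table belongs to the scrubbing event.
(e) Entailed — every conjunct here is already in the original drawing event.
(f) Entailed — the original entails any weakening of itself; this just drops 'just after sunrise'.

(a), (c), (e), (f)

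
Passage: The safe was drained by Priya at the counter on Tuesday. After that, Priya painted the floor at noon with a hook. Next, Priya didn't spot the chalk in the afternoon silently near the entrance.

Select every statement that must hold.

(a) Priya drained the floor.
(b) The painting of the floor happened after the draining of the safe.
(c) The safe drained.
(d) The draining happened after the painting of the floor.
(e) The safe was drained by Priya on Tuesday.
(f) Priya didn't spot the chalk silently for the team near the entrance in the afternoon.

(b), (c), (e), (f)

(a) Not entailed — Priya drained the safe, not the floor; the floor belongs to the painting event.
(b) Entailed — the narrative places the draining before the painting.
(c) Entailed — 'Priya drained the safe' is causative; it entails the inchoative 'the safe drained'.
(d) Not entailed — the narrative places the draining before the painting, not after.
(e) Entailed — the original entails any weakening of itself; this just drops 'at the counter'.
(f) Entailed — under negation, adding a further restriction is entailed: if no such spotting event occurred, none occurred for the team either.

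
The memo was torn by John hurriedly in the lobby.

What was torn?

'the memo' marks the patient of the tearing event.

the memo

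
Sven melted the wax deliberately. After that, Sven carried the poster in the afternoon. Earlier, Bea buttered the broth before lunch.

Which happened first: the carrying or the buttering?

The connectives place the buttering before the carrying.

the buttering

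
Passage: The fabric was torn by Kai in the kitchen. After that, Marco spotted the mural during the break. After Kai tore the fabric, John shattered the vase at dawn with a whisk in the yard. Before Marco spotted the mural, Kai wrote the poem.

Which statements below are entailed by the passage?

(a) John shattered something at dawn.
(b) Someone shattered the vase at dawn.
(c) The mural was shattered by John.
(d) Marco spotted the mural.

(a), (b), (d)

(a) Entailed — dropping 'with a whisk', 'in the yard' and generalizing the patient leaves a sub-description the original still satisfies.
(b) Entailed — every conjunct here is already in the original shattering event.
(c) Not entailed — John shattered the vase, not the mural; the mural belongs to the spotting event.
(d) Entailed — the original entails any weakening of itself; this just drops 'during the break'.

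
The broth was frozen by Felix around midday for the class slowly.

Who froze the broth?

Felix

'Felix' marks the agent of the freezing event.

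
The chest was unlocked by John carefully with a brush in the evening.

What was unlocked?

'the chest' marks the patient of the unlocking event.

the chest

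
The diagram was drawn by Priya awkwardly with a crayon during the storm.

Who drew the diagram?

'Priya' marks the agent of the drawing event.

Priya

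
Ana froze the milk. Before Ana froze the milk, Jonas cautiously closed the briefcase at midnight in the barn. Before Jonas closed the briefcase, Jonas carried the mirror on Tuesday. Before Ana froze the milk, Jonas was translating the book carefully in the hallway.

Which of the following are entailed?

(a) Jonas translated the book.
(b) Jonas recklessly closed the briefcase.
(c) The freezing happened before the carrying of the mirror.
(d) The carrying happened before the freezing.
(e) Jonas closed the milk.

(a) Not entailed — 'was translating' is progressive on an accomplishment; it does not entail the completed 'translated'.
(b) Not entailed — 'recklessly' adds a manner not in (and inconsistent with) the original.
(c) Not entailed — the narrative places the carrying before the freezing, not after.
(d) Entailed — the narrative places the carrying before the freezing.
(e) Not entailed — Jonas closed the briefcase, not the milk; the milk belongs to the freezing event.

(d)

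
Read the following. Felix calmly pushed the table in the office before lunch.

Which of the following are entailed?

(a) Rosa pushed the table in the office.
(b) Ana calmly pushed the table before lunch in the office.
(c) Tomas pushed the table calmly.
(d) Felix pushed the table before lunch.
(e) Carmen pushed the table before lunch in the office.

(a) Not entailed — the passage has Felix pushing the table, not Rosa.
(b) Not entailed — the passage has Felix pushing the table, not Ana.
(c) Not entailed — the passage has Felix pushing the table, not Tomas.
(d) Entailed — every conjunct here is already in the original pushing event.
(e) Not entailed — the passage has Felix pushing the table, not Carmen.

(d)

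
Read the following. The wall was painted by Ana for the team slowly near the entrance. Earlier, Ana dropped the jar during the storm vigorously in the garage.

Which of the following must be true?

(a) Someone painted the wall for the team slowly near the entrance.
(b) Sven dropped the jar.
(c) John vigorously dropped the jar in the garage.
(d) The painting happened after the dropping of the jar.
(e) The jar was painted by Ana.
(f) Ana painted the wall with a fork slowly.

(a) Entailed — every conjunct here is already in the original painting event.
(b) Not entailed — the passage has Ana dropping the jar, not Sven.
(c) Not entailed — the passage has Ana dropping the jar, not John.
(d) Entailed — the narrative places the dropping before the painting.
(e) Not entailed — Ana painted the wall, not the jar; the jar belongs to the dropping event.
(f) Not entailed — 'with a fork' adds information not in the original event.

(a), (d)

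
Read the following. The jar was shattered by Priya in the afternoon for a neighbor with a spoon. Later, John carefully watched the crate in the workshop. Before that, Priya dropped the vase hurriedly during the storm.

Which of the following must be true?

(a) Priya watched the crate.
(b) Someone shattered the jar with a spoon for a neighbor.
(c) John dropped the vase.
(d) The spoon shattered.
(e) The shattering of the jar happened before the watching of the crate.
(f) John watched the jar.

(b), (e)

(a) Not entailed — the passage has John watching the crate, not Priya.
(b) Entailed — this follows by dropping conjuncts from the shattering event's description.
(c) Not entailed — the passage has Priya dropping the vase, not John.
(d) Not entailed — the jar is what shattered, not the spoon.
(e) Entailed — the narrative places the shattering before the watching.
(f) Not entailed — John watched the crate, not the jar; the jar belongs to the shattering event.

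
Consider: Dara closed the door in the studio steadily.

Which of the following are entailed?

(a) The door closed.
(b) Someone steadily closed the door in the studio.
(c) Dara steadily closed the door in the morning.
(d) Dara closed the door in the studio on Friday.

(a) Entailed — 'Dara closed the door' is causative; it entails the inchoative 'the door closed'.
(b) Entailed — the original entails any weakening of itself; this just generalizes the agent.
(c) Not entailed — 'in the morning' adds information not in the original event.
(d) Not entailed — 'on Friday' adds information not in the original event.

(a), (b)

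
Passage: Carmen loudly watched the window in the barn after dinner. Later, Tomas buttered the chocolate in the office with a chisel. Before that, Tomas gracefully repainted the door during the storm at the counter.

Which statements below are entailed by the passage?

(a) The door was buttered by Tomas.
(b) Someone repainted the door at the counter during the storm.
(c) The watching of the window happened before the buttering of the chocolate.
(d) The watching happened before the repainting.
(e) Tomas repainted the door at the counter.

(a) Not entailed — Tomas buttered the chocolate, not the door; the door belongs to the repainting event.
(b) Entailed — the original entails any weakening of itself; this just drops 'gracefully' and generalizes the agent.
(c) Entailed — the narrative places the watching before the buttering.
(d) Not entailed — the narrative doesn't order the watching relative to the repainting.
(e) Entailed — dropping 'gracefully', 'during the storm' leaves a sub-description the original still satisfies.

(b), (c), (e)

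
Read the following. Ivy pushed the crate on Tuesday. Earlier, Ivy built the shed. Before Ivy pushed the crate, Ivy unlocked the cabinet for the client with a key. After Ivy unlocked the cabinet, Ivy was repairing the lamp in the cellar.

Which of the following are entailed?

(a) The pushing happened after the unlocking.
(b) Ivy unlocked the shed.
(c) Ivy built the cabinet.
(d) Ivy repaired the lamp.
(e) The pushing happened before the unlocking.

(a) Entailed — the narrative places the unlocking before the pushing.
(b) Not entailed — Ivy unlocked the cabinet, not the shed; the shed belongs to the building event.
(c) Not entailed — Ivy built the shed, not the cabinet; the cabinet belongs to the unlocking event.
(d) Not entailed — 'was repairing' is progressive on an accomplishment; it does not entail the completed 'repaired'.
(e) Not entailed — the narrative places the unlocking before the pushing, not after.

(a)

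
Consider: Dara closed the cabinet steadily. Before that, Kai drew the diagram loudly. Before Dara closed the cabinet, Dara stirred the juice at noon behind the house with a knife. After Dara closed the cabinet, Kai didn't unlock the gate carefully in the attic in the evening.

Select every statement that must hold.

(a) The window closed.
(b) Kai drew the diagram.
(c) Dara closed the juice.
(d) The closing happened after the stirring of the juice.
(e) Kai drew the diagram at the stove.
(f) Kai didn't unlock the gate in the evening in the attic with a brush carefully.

(a) Not entailed — the cabinet is what closed, not the window.
(b) Entailed — every conjunct here is already in the original drawing event.
(c) Not entailed — Dara closed the cabinet, not the juice; the juice belongs to the stirring event.
(d) Entailed — the narrative places the stirring before the closing.
(e) Not entailed — 'at the stove' adds information not in the original event.
(f) Entailed — under negation, adding a further restriction is entailed: if no such unlocking event occurred, none occurred with a brush either.

(b), (d), (f)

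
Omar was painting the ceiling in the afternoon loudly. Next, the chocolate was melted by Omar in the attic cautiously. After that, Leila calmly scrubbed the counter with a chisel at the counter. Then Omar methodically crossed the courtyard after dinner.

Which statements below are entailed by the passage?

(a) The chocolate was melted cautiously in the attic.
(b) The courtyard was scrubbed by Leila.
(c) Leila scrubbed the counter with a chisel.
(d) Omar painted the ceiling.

(a) Entailed — generalizing the agent leaves a sub-description the original still satisfies.
(b) Not entailed — Leila scrubbed the counter, not the courtyard; the courtyard belongs to the crossing event.
(c) Entailed — dropping 'at the counter', 'calmly' leaves a sub-description the original still satisfies.
(d) Not entailed — 'was painting' is progressive on an accomplishment; it does not entail the completed 'painted'.

(a), (c)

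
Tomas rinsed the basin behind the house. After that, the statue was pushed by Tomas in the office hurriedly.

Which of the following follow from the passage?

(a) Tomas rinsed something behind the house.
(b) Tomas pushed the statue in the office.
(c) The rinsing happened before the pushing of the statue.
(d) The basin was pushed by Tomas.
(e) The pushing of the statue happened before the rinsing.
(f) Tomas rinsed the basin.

(a) Entailed — every conjunct here is already in the original rinsing event.
(b) Entailed — the original entails any weakening of itself; this just drops 'hurriedly'.
(c) Entailed — the narrative places the rinsing before the pushing.
(d) Not entailed — Tomas pushed the statue, not the basin; the basin belongs to the rinsing event.
(e) Not entailed — the narrative places the rinsing before the pushing, not after.
(f) Entailed — every conjunct here is already in the original rinsing event.

(a), (b), (c), (f)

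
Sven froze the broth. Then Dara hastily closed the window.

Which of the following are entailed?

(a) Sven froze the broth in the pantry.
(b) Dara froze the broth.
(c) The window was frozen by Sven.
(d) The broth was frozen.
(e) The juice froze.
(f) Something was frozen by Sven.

(d), (f)

(a) Not entailed — 'in the pantry' adds information not in the original event.
(b) Not entailed — the passage has Sven freezing the broth, not Dara.
(c) Not entailed — Sven froze the broth, not the window; the window belongs to the closing event.
(d) Entailed — every conjunct here is already in the original freezing event.
(e) Not entailed — the broth is what froze, not the juice.
(f) Entailed — this follows by dropping conjuncts from the freezing event's description.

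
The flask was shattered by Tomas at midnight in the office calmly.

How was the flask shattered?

'calmly' marks the manner of the shattering event.

calmly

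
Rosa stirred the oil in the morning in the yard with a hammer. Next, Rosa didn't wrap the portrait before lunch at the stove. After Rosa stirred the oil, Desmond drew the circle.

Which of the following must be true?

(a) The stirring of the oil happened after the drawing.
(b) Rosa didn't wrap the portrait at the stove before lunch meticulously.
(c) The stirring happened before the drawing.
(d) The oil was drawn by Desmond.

(b), (c)

(a) Not entailed — the narrative places the stirring before the drawing, not after.
(b) Entailed — under negation, adding a further restriction is entailed: if no such wrapping event occurred, none occurred meticulously either.
(c) Entailed — the narrative places the stirring before the drawing.
(d) Not entailed — Desmond drew the circle, not the oil; the oil belongs to the stirring event.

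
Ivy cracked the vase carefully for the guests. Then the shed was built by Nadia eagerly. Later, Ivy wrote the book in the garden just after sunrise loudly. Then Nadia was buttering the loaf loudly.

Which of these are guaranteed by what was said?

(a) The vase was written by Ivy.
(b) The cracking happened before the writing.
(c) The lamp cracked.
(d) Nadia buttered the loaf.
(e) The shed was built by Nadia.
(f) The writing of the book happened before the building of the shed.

(a) Not entailed — Ivy wrote the book, not the vase; the vase belongs to the cracking event.
(b) Entailed — the narrative places the cracking before the writing.
(c) Not entailed — the vase is what cracked, not the lamp.
(d) Not entailed — 'was buttering' is progressive on an accomplishment; it does not entail the completed 'buttered'.
(e) Entailed — this follows by dropping conjuncts from the building event's description.
(f) Not entailed — the narrative places the building before the writing, not after.

(b), (e)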